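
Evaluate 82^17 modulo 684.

244

17 in binary is 10001, i.e. 17 = 16 + 1.
82^1 ≡ 82 (mod 684)
82^2 ≡ 82^2 = 6724 ≡ 568 (mod 684)
82^4 ≡ 568^2 = 322624 ≡ 460 (mod 684)
82^8 ≡ 460^2 = 211600 ≡ 244 (mod 684)
82^16 ≡ 244^2 = 59536 ≡ 28 (mod 684)
82^17 = 82^16 * 82^1 ≡ 28 * 82 (mod 684).
28 * 82 = 2296 ≡ 244 (mod 684).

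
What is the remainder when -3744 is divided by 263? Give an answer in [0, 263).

201

-3744 = -15·263 + 201, so -3744 ≡ 201 (mod 263).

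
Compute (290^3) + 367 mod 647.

(290)^3 ≡ 335 (mod 647)
335 + 367 = 702 ≡ 55 (mod 647)

55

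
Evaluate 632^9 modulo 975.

632

Using repeated squaring:
9 in binary is 1001, i.e. 9 = 8 + 1.
632^1 ≡ 632 (mod 975)
632^2 ≡ 632^2 = 399424 ≡ 649 (mod 975)
632^4 ≡ 649^2 = 421201 ≡ 1 (mod 975)
632^8 ≡ 1^2 = 1 (mod 975)
632^9 = 632^8 × 632^1 ≡ 1 × 632 (mod 975).
1 × 632 = 632 ≡ 632 (mod 975).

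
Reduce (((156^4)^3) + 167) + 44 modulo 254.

201

(156)^4 ≡ 18 (mod 254)
(18)^3 ≡ 244 (mod 254)
244 + 167 = 411 ≡ 157 (mod 254)
157 + 44 = 201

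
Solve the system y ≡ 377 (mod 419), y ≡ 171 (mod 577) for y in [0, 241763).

239626

419⁻¹ mod 577: 419·493 ≡ 1 (mod 577), so 419⁻¹ ≡ 493.
y = 377 + 419·((171 − 377)·493 mod 577) = 377 + 419·571 = 239626.
Check: 239626 mod 419 = 377, 239626 mod 577 = 171. ✓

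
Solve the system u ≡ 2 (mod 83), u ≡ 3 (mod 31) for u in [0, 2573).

83⁻¹ mod 31: 83×3 ≡ 1 (mod 31), so 83⁻¹ ≡ 3.
u = 2 + 83×((3 − 2)×3 mod 31) = 2 + 83×3 = 251.

251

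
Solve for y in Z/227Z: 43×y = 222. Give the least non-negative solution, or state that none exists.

gcd(43, 227) = 1, so a unique solution mod 227 exists.
43⁻¹ ≡ 132 (mod 227).
y ≡ 132×222 ≡ 21 (mod 227).

21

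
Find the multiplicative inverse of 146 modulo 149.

By the extended Euclidean algorithm:
149 = 1·146 + 3
146 = 48·3 + 2
3 = 1·2 + 1
2 = 2·1 + 0
gcd(146, 149) = 1, so the inverse exists.
Bézout: 1 = 49·149 − 50·146.
So 146⁻¹ ≡ −50 ≡ 99 (mod 149).

99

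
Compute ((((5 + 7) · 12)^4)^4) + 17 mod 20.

13

5 + 7 = 12
12 · 12 = 144 ≡ 4 (mod 20)
(4)^4 ≡ 16 (mod 20)
(16)^4 ≡ 16 (mod 20)
16 + 17 = 33 ≡ 13 (mod 20)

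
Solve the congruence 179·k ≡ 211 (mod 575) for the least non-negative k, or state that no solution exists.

gcd(179, 575) = 1, so a unique solution mod 575 exists.
179⁻¹ ≡ 469 (mod 575).
k ≡ 469·211 ≡ 59 (mod 575).

59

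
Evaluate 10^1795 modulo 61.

32

Using repeated squaring:
1795 in binary is 11100000011, i.e. 1795 = 1024 + 512 + 256 + 2 + 1.
10^1 ≡ 10 (mod 61)
10^2 ≡ 10^2 = 100 ≡ 39 (mod 61)
10^4 ≡ 39^2 = 1521 ≡ 57 (mod 61)
10^8 ≡ 57^2 = 3249 ≡ 16 (mod 61)
10^16 ≡ 16^2 = 256 ≡ 12 (mod 61)
10^32 ≡ 12^2 = 144 ≡ 22 (mod 61)
10^64 ≡ 22^2 = 484 ≡ 57 (mod 61)
10^128 ≡ 57^2 = 3249 ≡ 16 (mod 61)
10^256 ≡ 16^2 = 256 ≡ 12 (mod 61)
10^512 ≡ 12^2 = 144 ≡ 22 (mod 61)
10^1024 ≡ 22^2 = 484 ≡ 57 (mod 61)
10^1795 = 10^1024 * 10^512 * 10^256 * 10^2 * 10^1 ≡ 57 * 22 * 12 * 39 * 10 (mod 61).
Accumulate the product:
57 * 22 = 1254 ≡ 34
34 * 12 = 408 ≡ 42
42 * 39 = 1638 ≡ 52
52 * 10 = 520 ≡ 32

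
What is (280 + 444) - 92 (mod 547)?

85

280 + 444 = 724 ≡ 177 (mod 547)
177 - 92 = 85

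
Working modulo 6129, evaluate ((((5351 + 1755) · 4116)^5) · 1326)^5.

4239

5351 + 1755 = 7106 ≡ 977 (mod 6129)
977 · 4116 = 4021332 ≡ 708 (mod 6129)
(708)^5 ≡ 918 (mod 6129)
918 · 1326 = 1217268 ≡ 3726 (mod 6129)
(3726)^5 ≡ 4239 (mod 6129)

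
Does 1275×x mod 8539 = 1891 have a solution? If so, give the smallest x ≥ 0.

2888

gcd(1275, 8539) = 1, so a unique solution mod 8539 exists.
1275⁻¹ ≡ 7809 (mod 8539).
x ≡ 7809×1891 ≡ 2888 (mod 8539).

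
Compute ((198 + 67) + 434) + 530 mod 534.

198 + 67 = 265
265 + 434 = 699 ≡ 165 (mod 534)
165 + 530 = 695 ≡ 161 (mod 534)

161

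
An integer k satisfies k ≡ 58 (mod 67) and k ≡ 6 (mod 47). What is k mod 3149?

67⁻¹ mod 47: 67*40 ≡ 1 (mod 47), so 67⁻¹ ≡ 40.
k = 58 + 67*((6 − 58)*40 mod 47) = 58 + 67*35 = 2403.

2403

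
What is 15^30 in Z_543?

30 in binary is 11110, i.e. 30 = 16 + 8 + 4 + 2.
15^1 ≡ 15 (mod 543)
15^2 ≡ 15^2 = 225 (mod 543)
15^4 ≡ 225^2 = 50625 ≡ 126 (mod 543)
15^8 ≡ 126^2 = 15876 ≡ 129 (mod 543)
15^16 ≡ 129^2 = 16641 ≡ 351 (mod 543)
15^30 = 15^16 · 15^8 · 15^4 · 15^2 ≡ 351 · 129 · 126 · 225 (mod 543).
Accumulate the product:
351 · 129 = 45279 ≡ 210
210 · 126 = 26460 ≡ 396
396 · 225 = 89100 ≡ 48

48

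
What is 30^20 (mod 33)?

12

By square-and-multiply:
20 in binary is 10100, i.e. 20 = 16 + 4.
30^1 ≡ 30 (mod 33)
30^2 ≡ 30^2 = 900 ≡ 9 (mod 33)
30^4 ≡ 9^2 = 81 ≡ 15 (mod 33)
30^8 ≡ 15^2 = 225 ≡ 27 (mod 33)
30^16 ≡ 27^2 = 729 ≡ 3 (mod 33)
30^20 = 30^16 * 30^4 ≡ 3 * 15 (mod 33).
3 * 15 = 45 ≡ 12 (mod 33).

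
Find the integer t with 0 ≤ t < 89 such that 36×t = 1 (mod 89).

47

89 = 2*36 + 17
36 = 2*17 + 2
17 = 8*2 + 1
2 = 2*1 + 0
gcd(36, 89) = 1, so the inverse exists.
Back-substitute for 1:
1 = 1*17 − 8*2
  = −8*36 + 17*17
  = 17*89 − 42*36
So 36⁻¹ ≡ −42 ≡ 47 (mod 89).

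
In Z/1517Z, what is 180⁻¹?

59

Apply the Euclidean algorithm and back-substitute:
1517 = 8×180 + 77
180 = 2×77 + 26
77 = 2×26 + 25
26 = 1×25 + 1
25 = 25×1 + 0
gcd(180, 1517) = 1, so the inverse exists.
Bézout: 1 = −7×1517 + 59×180.
So 180⁻¹ ≡ 59 (mod 1517).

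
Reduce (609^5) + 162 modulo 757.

604

(609)^5 ≡ 442 (mod 757)
442 + 162 = 604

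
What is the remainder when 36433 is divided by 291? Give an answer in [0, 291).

36433 = 125*291 + 58, so 36433 ≡ 58 (mod 291).

58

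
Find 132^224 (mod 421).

383

224 in binary is 11100000, i.e. 224 = 128 + 64 + 32.
132^1 ≡ 132 (mod 421)
132^2 ≡ 132^2 = 17424 ≡ 163 (mod 421)
132^4 ≡ 163^2 = 26569 ≡ 46 (mod 421)
132^8 ≡ 46^2 = 2116 ≡ 11 (mod 421)
132^16 ≡ 11^2 = 121 (mod 421)
132^32 ≡ 121^2 = 14641 ≡ 327 (mod 421)
132^64 ≡ 327^2 = 106929 ≡ 416 (mod 421)
132^128 ≡ 416^2 = 173056 ≡ 25 (mod 421)
132^224 = 132^128 * 132^64 * 132^32 ≡ 25 * 416 * 327 (mod 421).
Accumulate the product:
25 * 416 = 10400 ≡ 296
296 * 327 = 96792 ≡ 383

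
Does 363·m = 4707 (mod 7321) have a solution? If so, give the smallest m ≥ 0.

gcd(363, 7321) = 1, so a unique solution mod 7321 exists.
363⁻¹ ≡ 2400 (mod 7321).
m ≡ 2400·4707 ≡ 497 (mod 7321).

497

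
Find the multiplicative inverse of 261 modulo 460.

Run the extended Euclidean algorithm:
460 = 1*261 + 199
261 = 1*199 + 62
199 = 3*62 + 13
62 = 4*13 + 10
13 = 1*10 + 3
10 = 3*3 + 1
3 = 3*1 + 0
gcd(261, 460) = 1, so the inverse exists.
Bézout: 1 = −80*460 + 141*261.
So 261⁻¹ ≡ 141 (mod 460).

141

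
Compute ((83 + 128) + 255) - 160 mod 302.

4

83 + 128 = 211
211 + 255 = 466 ≡ 164 (mod 302)
164 - 160 = 4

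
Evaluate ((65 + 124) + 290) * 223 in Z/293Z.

65 + 124 = 189
189 + 290 = 479 ≡ 186 (mod 293)
186 * 223 = 41478 ≡ 165 (mod 293)

165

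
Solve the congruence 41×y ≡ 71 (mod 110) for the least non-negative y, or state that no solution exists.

gcd(41, 110) = 1, so a unique solution mod 110 exists.
41⁻¹ ≡ 51 (mod 110).
y ≡ 51×71 ≡ 101 (mod 110).

101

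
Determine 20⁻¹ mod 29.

29 = 1*20 + 9
20 = 2*9 + 2
9 = 4*2 + 1
2 = 2*1 + 0
gcd(20, 29) = 1, so the inverse exists.
Back-substitute for 1:
1 = 1*9 − 4*2
  = −4*20 + 9*9
  = 9*29 − 13*20
So 20⁻¹ ≡ −13 ≡ 16 (mod 29).

16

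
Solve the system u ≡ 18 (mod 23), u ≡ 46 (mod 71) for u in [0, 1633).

23⁻¹ mod 71: 23·34 ≡ 1 (mod 71), so 23⁻¹ ≡ 34.
u = 18 + 23·((46 − 18)·34 mod 71) = 18 + 23·29 = 685.

685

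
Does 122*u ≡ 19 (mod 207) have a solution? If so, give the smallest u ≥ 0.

29

gcd(122, 207) = 1, so a unique solution mod 207 exists.
122⁻¹ ≡ 56 (mod 207).
u ≡ 56*19 ≡ 29 (mod 207).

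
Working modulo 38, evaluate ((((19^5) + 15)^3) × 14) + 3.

19

(19)^5 ≡ 19 (mod 38)
19 + 15 = 34
(34)^3 ≡ 12 (mod 38)
12 × 14 = 168 ≡ 16 (mod 38)
16 + 3 = 19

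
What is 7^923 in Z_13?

Using repeated squaring:
923 in binary is 1110011011, i.e. 923 = 512 + 256 + 128 + 16 + 8 + 2 + 1.
7^1 ≡ 7 (mod 13)
7^2 ≡ 7^2 = 49 ≡ 10 (mod 13)
7^4 ≡ 10^2 = 100 ≡ 9 (mod 13)
7^8 ≡ 9^2 = 81 ≡ 3 (mod 13)
7^16 ≡ 3^2 = 9 (mod 13)
7^32 ≡ 9^2 = 81 ≡ 3 (mod 13)
7^64 ≡ 3^2 = 9 (mod 13)
7^128 ≡ 9^2 = 81 ≡ 3 (mod 13)
7^256 ≡ 3^2 = 9 (mod 13)
7^512 ≡ 9^2 = 81 ≡ 3 (mod 13)
7^923 = 7^512 × 7^256 × 7^128 × 7^16 × 7^8 × 7^2 × 7^1 ≡ 3 × 9 × 3 × 9 × 3 × 10 × 7 (mod 13).
Accumulate the product:
3 × 9 = 27 ≡ 1
1 × 3 = 3
3 × 9 = 27 ≡ 1
1 × 3 = 3
3 × 10 = 30 ≡ 4
4 × 7 = 28 ≡ 2

2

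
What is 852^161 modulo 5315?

412

Compute successive squares:
161 in binary is 10100001, i.e. 161 = 128 + 32 + 1.
852^1 ≡ 852 (mod 5315)
852^2 ≡ 852^2 = 725904 ≡ 3064 (mod 5315)
852^4 ≡ 3064^2 = 9388096 ≡ 1806 (mod 5315)
852^8 ≡ 1806^2 = 3261636 ≡ 3541 (mod 5315)
852^16 ≡ 3541^2 = 12538681 ≡ 596 (mod 5315)
852^32 ≡ 596^2 = 355216 ≡ 4426 (mod 5315)
852^64 ≡ 4426^2 = 19589476 ≡ 3701 (mod 5315)
852^128 ≡ 3701^2 = 13697401 ≡ 646 (mod 5315)
852^161 = 852^128 × 852^32 × 852^1 ≡ 646 × 4426 × 852 (mod 5315).
Accumulate the product:
646 × 4426 = 2859196 ≡ 5041
5041 × 852 = 4294932 ≡ 412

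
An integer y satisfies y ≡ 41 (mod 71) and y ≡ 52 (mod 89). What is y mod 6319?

2455

71⁻¹ mod 89: 71·84 ≡ 1 (mod 89), so 71⁻¹ ≡ 84.
y = 41 + 71·((52 − 41)·84 mod 89) = 41 + 71·34 = 2455.
Check: 2455 mod 71 = 41, 2455 mod 89 = 52. ✓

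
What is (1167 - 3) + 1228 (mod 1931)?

461

1167 - 3 = 1164
1164 + 1228 = 2392 ≡ 461 (mod 1931)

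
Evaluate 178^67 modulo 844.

312

178^1 ≡ 178 (mod 844)
178^2 ≡ 178^2 = 31684 ≡ 456 (mod 844)
178^4 ≡ 456^2 = 207936 ≡ 312 (mod 844)
178^8 ≡ 312^2 = 97344 ≡ 284 (mod 844)
178^16 ≡ 284^2 = 80656 ≡ 476 (mod 844)
178^32 ≡ 476^2 = 226576 ≡ 384 (mod 844)
178^64 ≡ 384^2 = 147456 ≡ 600 (mod 844)
178^67 = 178^64 × 178^2 × 178^1 ≡ 600 × 456 × 178 (mod 844).
Accumulate the product:
600 × 456 = 273600 ≡ 144
144 × 178 = 25632 ≡ 312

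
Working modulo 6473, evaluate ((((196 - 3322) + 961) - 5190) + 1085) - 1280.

196 - 3322 = -3126 ≡ 3347 (mod 6473)
3347 + 961 = 4308
4308 - 5190 = -882 ≡ 5591 (mod 6473)
5591 + 1085 = 6676 ≡ 203 (mod 6473)
203 - 1280 = -1077 ≡ 5396 (mod 6473)

5396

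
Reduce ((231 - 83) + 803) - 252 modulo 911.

699

231 - 83 = 148
148 + 803 = 951 ≡ 40 (mod 911)
40 - 252 = -212 ≡ 699 (mod 911)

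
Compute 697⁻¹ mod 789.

283

Run the extended Euclidean algorithm:
789 = 1×697 + 92
697 = 7×92 + 53
92 = 1×53 + 39
53 = 1×39 + 14
39 = 2×14 + 11
14 = 1×11 + 3
11 = 3×3 + 2
3 = 1×2 + 1
2 = 2×1 + 0
gcd(697, 789) = 1, so the inverse exists.
Bézout: 1 = −250×789 + 283×697.
So 697⁻¹ ≡ 283 (mod 789).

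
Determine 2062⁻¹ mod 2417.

By the extended Euclidean algorithm:
2417 = 1*2062 + 355
2062 = 5*355 + 287
355 = 1*287 + 68
287 = 4*68 + 15
68 = 4*15 + 8
15 = 1*8 + 7
8 = 1*7 + 1
7 = 7*1 + 0
gcd(2062, 2417) = 1, so the inverse exists.
Back-substitute for 1:
1 = 1*8 − 1*7
  = −1*15 + 2*8
  = 2*68 − 9*15
  = −9*287 + 38*68
  = 38*355 − 47*287
  = −47*2062 + 273*355
  = 273*2417 − 320*2062
So 2062⁻¹ ≡ −320 ≡ 2097 (mod 2417).

2097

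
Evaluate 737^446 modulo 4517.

446 in binary is 110111110, i.e. 446 = 256 + 128 + 32 + 16 + 8 + 4 + 2.
737^1 ≡ 737 (mod 4517)
737^2 ≡ 737^2 = 543169 ≡ 1129 (mod 4517)
737^4 ≡ 1129^2 = 1274641 ≡ 847 (mod 4517)
737^8 ≡ 847^2 = 717409 ≡ 3723 (mod 4517)
737^16 ≡ 3723^2 = 13860729 ≡ 2573 (mod 4517)
737^32 ≡ 2573^2 = 6620329 ≡ 2924 (mod 4517)
737^64 ≡ 2924^2 = 8549776 ≡ 3612 (mod 4517)
737^128 ≡ 3612^2 = 13046544 ≡ 1448 (mod 4517)
737^256 ≡ 1448^2 = 2096704 ≡ 816 (mod 4517)
737^446 = 737^256 × 737^128 × 737^32 × 737^16 × 737^8 × 737^4 × 737^2 ≡ 816 × 1448 × 2924 × 2573 × 3723 × 847 × 1129 (mod 4517).
Accumulate the product:
816 × 1448 = 1181568 ≡ 2631
2631 × 2924 = 7693044 ≡ 593
593 × 2573 = 1525789 ≡ 3560
3560 × 3723 = 13253880 ≡ 1002
1002 × 847 = 848694 ≡ 4015
4015 × 1129 = 4532935 ≡ 2384

2384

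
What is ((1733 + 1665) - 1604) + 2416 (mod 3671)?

539

1733 + 1665 = 3398
3398 - 1604 = 1794
1794 + 2416 = 4210 ≡ 539 (mod 3671)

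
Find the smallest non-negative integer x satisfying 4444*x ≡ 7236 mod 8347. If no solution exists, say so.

6260

gcd(4444, 8347) = 1, so a unique solution mod 8347 exists.
4444⁻¹ ≡ 8131 (mod 8347).
x ≡ 8131*7236 ≡ 6260 (mod 8347).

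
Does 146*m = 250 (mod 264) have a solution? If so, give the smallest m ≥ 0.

65

gcd(146, 264) = 2, and 2 | 250, so solutions exist.
Divide through by 2: 73*m mod 132 = 125.
73⁻¹ ≡ 85 (mod 132).
m ≡ 85*125 ≡ 65 (mod 132).
The smallest non-negative solution is m = 65.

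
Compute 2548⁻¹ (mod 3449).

356

Apply the Euclidean algorithm and back-substitute:
3449 = 1·2548 + 901
2548 = 2·901 + 746
901 = 1·746 + 155
746 = 4·155 + 126
155 = 1·126 + 29
126 = 4·29 + 10
29 = 2·10 + 9
10 = 1·9 + 1
9 = 9·1 + 0
gcd(2548, 3449) = 1, so the inverse exists.
Bézout: 1 = −263·3449 + 356·2548.
So 2548⁻¹ ≡ 356 (mod 3449).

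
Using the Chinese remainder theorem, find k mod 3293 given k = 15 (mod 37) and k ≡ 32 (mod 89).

37⁻¹ mod 89: 37×77 ≡ 1 (mod 89), so 37⁻¹ ≡ 77.
k = 15 + 37×((32 − 15)×77 mod 89) = 15 + 37×63 = 2346.

2346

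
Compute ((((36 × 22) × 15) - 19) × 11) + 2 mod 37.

11

36 × 22 = 792 ≡ 15 (mod 37)
15 × 15 = 225 ≡ 3 (mod 37)
3 - 19 = -16 ≡ 21 (mod 37)
21 × 11 = 231 ≡ 9 (mod 37)
9 + 2 = 11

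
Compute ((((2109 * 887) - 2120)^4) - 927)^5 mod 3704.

952

2109 * 887 = 1870683 ≡ 163 (mod 3704)
163 - 2120 = -1957 ≡ 1747 (mod 3704)
(1747)^4 ≡ 161 (mod 3704)
161 - 927 = -766 ≡ 2938 (mod 3704)
(2938)^5 ≡ 952 (mod 3704)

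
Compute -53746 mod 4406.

-53746 = -13*4406 + 3532, so -53746 ≡ 3532 (mod 4406).

3532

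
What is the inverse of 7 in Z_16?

7

Run the extended Euclidean algorithm:
16 = 2*7 + 2
7 = 3*2 + 1
2 = 2*1 + 0
gcd(7, 16) = 1, so the inverse exists.
Back-substitute for 1:
1 = 1*7 − 3*2
  = −3*16 + 7*7
So 7⁻¹ ≡ 7 (mod 16).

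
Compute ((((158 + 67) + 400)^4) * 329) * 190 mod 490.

158 + 67 = 225
225 + 400 = 625 ≡ 135 (mod 490)
(135)^4 ≡ 205 (mod 490)
205 * 329 = 67445 ≡ 315 (mod 490)
315 * 190 = 59850 ≡ 70 (mod 490)

70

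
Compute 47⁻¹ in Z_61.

13

61 = 1*47 + 14
47 = 3*14 + 5
14 = 2*5 + 4
5 = 1*4 + 1
4 = 4*1 + 0
gcd(47, 61) = 1, so the inverse exists.
Back-substitute for 1:
1 = 1*5 − 1*4
  = −1*14 + 3*5
  = 3*47 − 10*14
  = −10*61 + 13*47
So 47⁻¹ ≡ 13 (mod 61).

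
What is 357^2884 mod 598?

By square-and-multiply:
2884 in binary is 101101000100, i.e. 2884 = 2048 + 512 + 256 + 64 + 4.
357^1 ≡ 357 (mod 598)
357^2 ≡ 357^2 = 127449 ≡ 75 (mod 598)
357^4 ≡ 75^2 = 5625 ≡ 243 (mod 598)
357^8 ≡ 243^2 = 59049 ≡ 445 (mod 598)
357^16 ≡ 445^2 = 198025 ≡ 87 (mod 598)
357^32 ≡ 87^2 = 7569 ≡ 393 (mod 598)
357^64 ≡ 393^2 = 154449 ≡ 165 (mod 598)
357^128 ≡ 165^2 = 27225 ≡ 315 (mod 598)
357^256 ≡ 315^2 = 99225 ≡ 555 (mod 598)
357^512 ≡ 555^2 = 308025 ≡ 55 (mod 598)
357^1024 ≡ 55^2 = 3025 ≡ 35 (mod 598)
357^2048 ≡ 35^2 = 1225 ≡ 29 (mod 598)
357^2884 = 357^2048 · 357^512 · 357^256 · 357^64 · 357^4 ≡ 29 · 55 · 555 · 165 · 243 (mod 598).
Accumulate the product:
29 · 55 = 1595 ≡ 399
399 · 555 = 221445 ≡ 185
185 · 165 = 30525 ≡ 27
27 · 243 = 6561 ≡ 581

581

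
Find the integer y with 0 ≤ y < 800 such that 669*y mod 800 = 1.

629

Run the extended Euclidean algorithm:
800 = 1*669 + 131
669 = 5*131 + 14
131 = 9*14 + 5
14 = 2*5 + 4
5 = 1*4 + 1
4 = 4*1 + 0
gcd(669, 800) = 1, so the inverse exists.
Bézout: 1 = 143*800 − 171*669.
So 669⁻¹ ≡ −171 ≡ 629 (mod 800).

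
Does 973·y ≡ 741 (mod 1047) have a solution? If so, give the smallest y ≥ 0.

372

gcd(973, 1047) = 1, so a unique solution mod 1047 exists.
973⁻¹ ≡ 382 (mod 1047).
y ≡ 382·741 ≡ 372 (mod 1047).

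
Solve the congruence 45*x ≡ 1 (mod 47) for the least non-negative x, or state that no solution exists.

23

gcd(45, 47) = 1, so a unique solution mod 47 exists.
45⁻¹ ≡ 23 (mod 47).
x ≡ 23*1 ≡ 23 (mod 47).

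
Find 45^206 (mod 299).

231

45^1 ≡ 45 (mod 299)
45^2 ≡ 45^2 = 2025 ≡ 231 (mod 299)
45^4 ≡ 231^2 = 53361 ≡ 139 (mod 299)
45^8 ≡ 139^2 = 19321 ≡ 185 (mod 299)
45^16 ≡ 185^2 = 34225 ≡ 139 (mod 299)
45^32 ≡ 139^2 = 19321 ≡ 185 (mod 299)
45^64 ≡ 185^2 = 34225 ≡ 139 (mod 299)
45^128 ≡ 139^2 = 19321 ≡ 185 (mod 299)
45^206 = 45^128 * 45^64 * 45^8 * 45^4 * 45^2 ≡ 185 * 139 * 185 * 139 * 231 (mod 299).
Accumulate the product:
185 * 139 = 25715 ≡ 1
1 * 185 = 185
185 * 139 = 25715 ≡ 1
1 * 231 = 231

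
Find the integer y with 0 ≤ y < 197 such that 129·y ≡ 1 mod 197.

84

197 = 1*129 + 68
129 = 1*68 + 61
68 = 1*61 + 7
61 = 8*7 + 5
7 = 1*5 + 2
5 = 2*2 + 1
2 = 2*1 + 0
gcd(129, 197) = 1, so the inverse exists.
Bézout: 1 = −55*197 + 84*129.
So 129⁻¹ ≡ 84 (mod 197).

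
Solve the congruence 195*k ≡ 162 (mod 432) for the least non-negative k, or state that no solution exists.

gcd(195, 432) = 3, and 3 | 162, so solutions exist.
Divide through by 3: 65*k mod 144 = 54.
65⁻¹ ≡ 113 (mod 144).
k ≡ 113*54 ≡ 54 (mod 144).
The smallest non-negative solution is k = 54.

54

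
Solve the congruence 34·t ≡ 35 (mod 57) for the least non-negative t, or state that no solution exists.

gcd(34, 57) = 1, so a unique solution mod 57 exists.
34⁻¹ ≡ 52 (mod 57).
t ≡ 52·35 ≡ 53 (mod 57).

53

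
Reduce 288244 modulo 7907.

288244 = 36*7907 + 3592, so 288244 ≡ 3592 (mod 7907).

3592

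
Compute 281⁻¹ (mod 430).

101

Apply the Euclidean algorithm and back-substitute:
430 = 1*281 + 149
281 = 1*149 + 132
149 = 1*132 + 17
132 = 7*17 + 13
17 = 1*13 + 4
13 = 3*4 + 1
4 = 4*1 + 0
gcd(281, 430) = 1, so the inverse exists.
Bézout: 1 = −66*430 + 101*281.
So 281⁻¹ ≡ 101 (mod 430).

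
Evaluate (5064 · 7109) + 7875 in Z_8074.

5885

5064 · 7109 = 35999976 ≡ 6084 (mod 8074)
6084 + 7875 = 13959 ≡ 5885 (mod 8074)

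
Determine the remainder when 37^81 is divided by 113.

By square-and-multiply:
81 in binary is 1010001, i.e. 81 = 64 + 16 + 1.
37^1 ≡ 37 (mod 113)
37^2 ≡ 37^2 = 1369 ≡ 13 (mod 113)
37^4 ≡ 13^2 = 169 ≡ 56 (mod 113)
37^8 ≡ 56^2 = 3136 ≡ 85 (mod 113)
37^16 ≡ 85^2 = 7225 ≡ 106 (mod 113)
37^32 ≡ 106^2 = 11236 ≡ 49 (mod 113)
37^64 ≡ 49^2 = 2401 ≡ 28 (mod 113)
37^81 = 37^64 · 37^16 · 37^1 ≡ 28 · 106 · 37 (mod 113).
Accumulate the product:
28 · 106 = 2968 ≡ 30
30 · 37 = 1110 ≡ 93

93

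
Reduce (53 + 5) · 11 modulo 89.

53 + 5 = 58
58 · 11 = 638 ≡ 15 (mod 89)

15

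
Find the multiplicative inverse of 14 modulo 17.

By the extended Euclidean algorithm:
17 = 1·14 + 3
14 = 4·3 + 2
3 = 1·2 + 1
2 = 2·1 + 0
gcd(14, 17) = 1, so the inverse exists.
Back-substitute for 1:
1 = 1·3 − 1·2
  = −1·14 + 5·3
  = 5·17 − 6·14
So 14⁻¹ ≡ −6 ≡ 11 (mod 17).

11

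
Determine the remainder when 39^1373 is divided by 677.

299

1373 in binary is 10101011101, i.e. 1373 = 1024 + 256 + 64 + 16 + 8 + 4 + 1.
39^1 ≡ 39 (mod 677)
39^2 ≡ 39^2 = 1521 ≡ 167 (mod 677)
39^4 ≡ 167^2 = 27889 ≡ 132 (mod 677)
39^8 ≡ 132^2 = 17424 ≡ 499 (mod 677)
39^16 ≡ 499^2 = 249001 ≡ 542 (mod 677)
39^32 ≡ 542^2 = 293764 ≡ 623 (mod 677)
39^64 ≡ 623^2 = 388129 ≡ 208 (mod 677)
39^128 ≡ 208^2 = 43264 ≡ 613 (mod 677)
39^256 ≡ 613^2 = 375769 ≡ 34 (mod 677)
39^512 ≡ 34^2 = 1156 ≡ 479 (mod 677)
39^1024 ≡ 479^2 = 229441 ≡ 615 (mod 677)
39^1373 = 39^1024 × 39^256 × 39^64 × 39^16 × 39^8 × 39^4 × 39^1 ≡ 615 × 34 × 208 × 542 × 499 × 132 × 39 (mod 677).
Accumulate the product:
615 × 34 = 20910 ≡ 600
600 × 208 = 124800 ≡ 232
232 × 542 = 125744 ≡ 499
499 × 499 = 249001 ≡ 542
542 × 132 = 71544 ≡ 459
459 × 39 = 17901 ≡ 299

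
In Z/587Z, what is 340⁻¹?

Apply the Euclidean algorithm and back-substitute:
587 = 1*340 + 247
340 = 1*247 + 93
247 = 2*93 + 61
93 = 1*61 + 32
61 = 1*32 + 29
32 = 1*29 + 3
29 = 9*3 + 2
3 = 1*2 + 1
2 = 2*1 + 0
gcd(340, 587) = 1, so the inverse exists.
Bézout: 1 = −117*587 + 202*340.
So 340⁻¹ ≡ 202 (mod 587).

202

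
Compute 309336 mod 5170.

309336 = 59·5170 + 4306, so 309336 ≡ 4306 (mod 5170).

4306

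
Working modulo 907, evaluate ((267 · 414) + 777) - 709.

267 · 414 = 110538 ≡ 791 (mod 907)
791 + 777 = 1568 ≡ 661 (mod 907)
661 - 709 = -48 ≡ 859 (mod 907)

859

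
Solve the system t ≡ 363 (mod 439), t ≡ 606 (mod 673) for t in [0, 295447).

193084

439⁻¹ mod 673: 439*348 ≡ 1 (mod 673), so 439⁻¹ ≡ 348.
t = 363 + 439*((606 − 363)*348 mod 673) = 363 + 439*439 = 193084.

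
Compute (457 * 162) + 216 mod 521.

457 * 162 = 74034 ≡ 52 (mod 521)
52 + 216 = 268

268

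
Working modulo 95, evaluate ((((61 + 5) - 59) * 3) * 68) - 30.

68

61 + 5 = 66
66 - 59 = 7
7 * 3 = 21
21 * 68 = 1428 ≡ 3 (mod 95)
3 - 30 = -27 ≡ 68 (mod 95)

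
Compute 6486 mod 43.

36

6486 = 150·43 + 36, so 6486 ≡ 36 (mod 43).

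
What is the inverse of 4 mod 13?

10

13 = 3·4 + 1
4 = 4·1 + 0
gcd(4, 13) = 1, so the inverse exists.
Back-substitute for 1:
1 = 1·13 − 3·4
So 4⁻¹ ≡ −3 ≡ 10 (mod 13).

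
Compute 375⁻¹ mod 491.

182

By the extended Euclidean algorithm:
491 = 1·375 + 116
375 = 3·116 + 27
116 = 4·27 + 8
27 = 3·8 + 3
8 = 2·3 + 2
3 = 1·2 + 1
2 = 2·1 + 0
gcd(375, 491) = 1, so the inverse exists.
Back-substitute for 1:
1 = 1·3 − 1·2
  = −1·8 + 3·3
  = 3·27 − 10·8
  = −10·116 + 43·27
  = 43·375 − 139·116
  = −139·491 + 182·375
So 375⁻¹ ≡ 182 (mod 491).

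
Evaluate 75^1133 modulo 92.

Using repeated squaring:
1133 in binary is 10001101101, i.e. 1133 = 1024 + 64 + 32 + 8 + 4 + 1.
75^1 ≡ 75 (mod 92)
75^2 ≡ 75^2 = 5625 ≡ 13 (mod 92)
75^4 ≡ 13^2 = 169 ≡ 77 (mod 92)
75^8 ≡ 77^2 = 5929 ≡ 41 (mod 92)
75^16 ≡ 41^2 = 1681 ≡ 25 (mod 92)
75^32 ≡ 25^2 = 625 ≡ 73 (mod 92)
75^64 ≡ 73^2 = 5329 ≡ 85 (mod 92)
75^128 ≡ 85^2 = 7225 ≡ 49 (mod 92)
75^256 ≡ 49^2 = 2401 ≡ 9 (mod 92)
75^512 ≡ 9^2 = 81 (mod 92)
75^1024 ≡ 81^2 = 6561 ≡ 29 (mod 92)
75^1133 = 75^1024 * 75^64 * 75^32 * 75^8 * 75^4 * 75^1 ≡ 29 * 85 * 73 * 41 * 77 * 75 (mod 92).
Accumulate the product:
29 * 85 = 2465 ≡ 73
73 * 73 = 5329 ≡ 85
85 * 41 = 3485 ≡ 81
81 * 77 = 6237 ≡ 73
73 * 75 = 5475 ≡ 47

47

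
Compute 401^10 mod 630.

Using repeated squaring:
10 in binary is 1010, i.e. 10 = 8 + 2.
401^1 ≡ 401 (mod 630)
401^2 ≡ 401^2 = 160801 ≡ 151 (mod 630)
401^4 ≡ 151^2 = 22801 ≡ 121 (mod 630)
401^8 ≡ 121^2 = 14641 ≡ 151 (mod 630)
401^10 = 401^8 × 401^2 ≡ 151 × 151 (mod 630).
151 × 151 = 22801 ≡ 121 (mod 630).

121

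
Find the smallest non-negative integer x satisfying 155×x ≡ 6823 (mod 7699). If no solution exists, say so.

gcd(155, 7699) = 1, so a unique solution mod 7699 exists.
155⁻¹ ≡ 3775 (mod 7699).
x ≡ 3775×6823 ≡ 3670 (mod 7699).

3670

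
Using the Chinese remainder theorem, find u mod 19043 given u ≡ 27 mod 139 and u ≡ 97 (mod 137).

4892

139⁻¹ mod 137: 139*69 ≡ 1 (mod 137), so 139⁻¹ ≡ 69.
u = 27 + 139*((97 − 27)*69 mod 137) = 27 + 139*35 = 4892.
Check: 4892 mod 139 = 27, 4892 mod 137 = 97. ✓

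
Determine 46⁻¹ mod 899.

By the extended Euclidean algorithm:
899 = 19*46 + 25
46 = 1*25 + 21
25 = 1*21 + 4
21 = 5*4 + 1
4 = 4*1 + 0
gcd(46, 899) = 1, so the inverse exists.
Bézout: 1 = −11*899 + 215*46.
So 46⁻¹ ≡ 215 (mod 899).

215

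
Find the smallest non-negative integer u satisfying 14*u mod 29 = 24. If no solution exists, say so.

gcd(14, 29) = 1, so a unique solution mod 29 exists.
14⁻¹ ≡ 27 (mod 29).
u ≡ 27*24 ≡ 10 (mod 29).

10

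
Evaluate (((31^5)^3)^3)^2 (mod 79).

(31)^5 ≡ 25 (mod 79)
(25)^3 ≡ 62 (mod 79)
(62)^3 ≡ 64 (mod 79)
(64)^2 ≡ 67 (mod 79)

67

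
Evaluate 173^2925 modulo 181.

162

2925 in binary is 101101101101, i.e. 2925 = 2048 + 512 + 256 + 64 + 32 + 8 + 4 + 1.
173^1 ≡ 173 (mod 181)
173^2 ≡ 173^2 = 29929 ≡ 64 (mod 181)
173^4 ≡ 64^2 = 4096 ≡ 114 (mod 181)
173^8 ≡ 114^2 = 12996 ≡ 145 (mod 181)
173^16 ≡ 145^2 = 21025 ≡ 29 (mod 181)
173^32 ≡ 29^2 = 841 ≡ 117 (mod 181)
173^64 ≡ 117^2 = 13689 ≡ 114 (mod 181)
173^128 ≡ 114^2 = 12996 ≡ 145 (mod 181)
173^256 ≡ 145^2 = 21025 ≡ 29 (mod 181)
173^512 ≡ 29^2 = 841 ≡ 117 (mod 181)
173^1024 ≡ 117^2 = 13689 ≡ 114 (mod 181)
173^2048 ≡ 114^2 = 12996 ≡ 145 (mod 181)
173^2925 = 173^2048 × 173^512 × 173^256 × 173^64 × 173^32 × 173^8 × 173^4 × 173^1 ≡ 145 × 117 × 29 × 114 × 117 × 145 × 114 × 173 (mod 181).
Accumulate the product:
145 × 117 = 16965 ≡ 132
132 × 29 = 3828 ≡ 27
27 × 114 = 3078 ≡ 1
1 × 117 = 117
117 × 145 = 16965 ≡ 132
132 × 114 = 15048 ≡ 25
25 × 173 = 4325 ≡ 162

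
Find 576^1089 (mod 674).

282

By square-and-multiply:
1089 in binary is 10001000001, i.e. 1089 = 1024 + 64 + 1.
576^1 ≡ 576 (mod 674)
576^2 ≡ 576^2 = 331776 ≡ 168 (mod 674)
576^4 ≡ 168^2 = 28224 ≡ 590 (mod 674)
576^8 ≡ 590^2 = 348100 ≡ 316 (mod 674)
576^16 ≡ 316^2 = 99856 ≡ 104 (mod 674)
576^32 ≡ 104^2 = 10816 ≡ 32 (mod 674)
576^64 ≡ 32^2 = 1024 ≡ 350 (mod 674)
576^128 ≡ 350^2 = 122500 ≡ 506 (mod 674)
576^256 ≡ 506^2 = 256036 ≡ 590 (mod 674)
576^512 ≡ 590^2 = 348100 ≡ 316 (mod 674)
576^1024 ≡ 316^2 = 99856 ≡ 104 (mod 674)
576^1089 = 576^1024 * 576^64 * 576^1 ≡ 104 * 350 * 576 (mod 674).
Accumulate the product:
104 * 350 = 36400 ≡ 4
4 * 576 = 2304 ≡ 282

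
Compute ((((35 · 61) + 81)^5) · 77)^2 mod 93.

35 · 61 = 2135 ≡ 89 (mod 93)
89 + 81 = 170 ≡ 77 (mod 93)
(77)^5 ≡ 92 (mod 93)
92 · 77 = 7084 ≡ 16 (mod 93)
(16)^2 ≡ 70 (mod 93)

70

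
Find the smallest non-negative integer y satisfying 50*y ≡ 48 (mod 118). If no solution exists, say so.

34

gcd(50, 118) = 2, and 2 | 48, so solutions exist.
Divide through by 2: 25*y ≡ 24 (mod 59).
25⁻¹ ≡ 26 (mod 59).
y ≡ 26*24 ≡ 34 (mod 59).
The smallest non-negative solution is y = 34.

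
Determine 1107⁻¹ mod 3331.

999

Apply the Euclidean algorithm and back-substitute:
3331 = 3×1107 + 10
1107 = 110×10 + 7
10 = 1×7 + 3
7 = 2×3 + 1
3 = 3×1 + 0
gcd(1107, 3331) = 1, so the inverse exists.
Back-substitute for 1:
1 = 1×7 − 2×3
  = −2×10 + 3×7
  = 3×1107 − 332×10
  = −332×3331 + 999×1107
So 1107⁻¹ ≡ 999 (mod 3331).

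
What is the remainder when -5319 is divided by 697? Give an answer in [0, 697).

-5319 = -8·697 + 257, so -5319 ≡ 257 (mod 697).

257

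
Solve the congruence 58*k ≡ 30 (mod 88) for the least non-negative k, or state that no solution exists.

43

gcd(58, 88) = 2, and 2 | 30, so solutions exist.
Divide through by 2: 29*k mod 44 = 15.
29⁻¹ ≡ 41 (mod 44).
k ≡ 41*15 ≡ 43 (mod 44).
The smallest non-negative solution is k = 43.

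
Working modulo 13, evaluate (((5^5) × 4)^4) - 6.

(5)^5 ≡ 5 (mod 13)
5 × 4 = 20 ≡ 7 (mod 13)
(7)^4 ≡ 9 (mod 13)
9 - 6 = 3

3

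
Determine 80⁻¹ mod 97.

57

Run the extended Euclidean algorithm:
97 = 1*80 + 17
80 = 4*17 + 12
17 = 1*12 + 5
12 = 2*5 + 2
5 = 2*2 + 1
2 = 2*1 + 0
gcd(80, 97) = 1, so the inverse exists.
Bézout: 1 = 33*97 − 40*80.
So 80⁻¹ ≡ −40 ≡ 57 (mod 97).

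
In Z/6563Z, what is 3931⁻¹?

6563 = 1·3931 + 2632
3931 = 1·2632 + 1299
2632 = 2·1299 + 34
1299 = 38·34 + 7
34 = 4·7 + 6
7 = 1·6 + 1
6 = 6·1 + 0
gcd(3931, 6563) = 1, so the inverse exists.
Bézout: 1 = −578·6563 + 965·3931.
So 3931⁻¹ ≡ 965 (mod 6563).

965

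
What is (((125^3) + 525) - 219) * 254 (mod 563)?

(125)^3 ≡ 78 (mod 563)
78 + 525 = 603 ≡ 40 (mod 563)
40 - 219 = -179 ≡ 384 (mod 563)
384 * 254 = 97536 ≡ 137 (mod 563)

137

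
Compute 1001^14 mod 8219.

Compute successive squares:
14 in binary is 1110, i.e. 14 = 8 + 4 + 2.
1001^1 ≡ 1001 (mod 8219)
1001^2 ≡ 1001^2 = 1002001 ≡ 7502 (mod 8219)
1001^4 ≡ 7502^2 = 56280004 ≡ 4511 (mod 8219)
1001^8 ≡ 4511^2 = 20349121 ≡ 7096 (mod 8219)
1001^14 = 1001^8 * 1001^4 * 1001^2 ≡ 7096 * 4511 * 7502 (mod 8219).
Accumulate the product:
7096 * 4511 = 32010056 ≡ 5270
5270 * 7502 = 39535540 ≡ 2150

2150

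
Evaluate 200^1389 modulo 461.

200^1 ≡ 200 (mod 461)
200^2 ≡ 200^2 = 40000 ≡ 354 (mod 461)
200^4 ≡ 354^2 = 125316 ≡ 385 (mod 461)
200^8 ≡ 385^2 = 148225 ≡ 244 (mod 461)
200^16 ≡ 244^2 = 59536 ≡ 67 (mod 461)
200^32 ≡ 67^2 = 4489 ≡ 340 (mod 461)
200^64 ≡ 340^2 = 115600 ≡ 350 (mod 461)
200^128 ≡ 350^2 = 122500 ≡ 335 (mod 461)
200^256 ≡ 335^2 = 112225 ≡ 202 (mod 461)
200^512 ≡ 202^2 = 40804 ≡ 236 (mod 461)
200^1024 ≡ 236^2 = 55696 ≡ 376 (mod 461)
200^1389 = 200^1024 · 200^256 · 200^64 · 200^32 · 200^8 · 200^4 · 200^1 ≡ 376 · 202 · 350 · 340 · 244 · 385 · 200 (mod 461).
Accumulate the product:
376 · 202 = 75952 ≡ 348
348 · 350 = 121800 ≡ 96
96 · 340 = 32640 ≡ 370
370 · 244 = 90280 ≡ 385
385 · 385 = 148225 ≡ 244
244 · 200 = 48800 ≡ 395

395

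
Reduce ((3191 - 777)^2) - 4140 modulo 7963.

2303

3191 - 777 = 2414
(2414)^2 ≡ 6443 (mod 7963)
6443 - 4140 = 2303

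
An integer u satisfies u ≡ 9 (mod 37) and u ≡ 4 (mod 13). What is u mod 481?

37⁻¹ mod 13: 37*6 ≡ 1 (mod 13), so 37⁻¹ ≡ 6.
u = 9 + 37*((4 − 9)*6 mod 13) = 9 + 37*9 = 342.

342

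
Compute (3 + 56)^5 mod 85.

3 + 56 = 59
(59)^5 ≡ 9 (mod 85)

9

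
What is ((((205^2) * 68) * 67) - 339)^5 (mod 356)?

(205)^2 ≡ 17 (mod 356)
17 * 68 = 1156 ≡ 88 (mod 356)
88 * 67 = 5896 ≡ 200 (mod 356)
200 - 339 = -139 ≡ 217 (mod 356)
(217)^5 ≡ 93 (mod 356)

93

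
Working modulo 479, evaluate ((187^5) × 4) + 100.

218

(187)^5 ≡ 269 (mod 479)
269 × 4 = 1076 ≡ 118 (mod 479)
118 + 100 = 218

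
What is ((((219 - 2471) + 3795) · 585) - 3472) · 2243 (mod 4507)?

219 - 2471 = -2252 ≡ 2255 (mod 4507)
2255 + 3795 = 6050 ≡ 1543 (mod 4507)
1543 · 585 = 902655 ≡ 1255 (mod 4507)
1255 - 3472 = -2217 ≡ 2290 (mod 4507)
2290 · 2243 = 5136470 ≡ 2997 (mod 4507)

2997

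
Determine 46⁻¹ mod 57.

57 = 1·46 + 11
46 = 4·11 + 2
11 = 5·2 + 1
2 = 2·1 + 0
gcd(46, 57) = 1, so the inverse exists.
Back-substitute for 1:
1 = 1·11 − 5·2
  = −5·46 + 21·11
  = 21·57 − 26·46
So 46⁻¹ ≡ −26 ≡ 31 (mod 57).

31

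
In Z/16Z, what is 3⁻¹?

11

By the extended Euclidean algorithm:
16 = 5*3 + 1
3 = 3*1 + 0
gcd(3, 16) = 1, so the inverse exists.
Back-substitute for 1:
1 = 1*16 − 5*3
So 3⁻¹ ≡ −5 ≡ 11 (mod 16).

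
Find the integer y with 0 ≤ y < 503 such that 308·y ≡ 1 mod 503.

Apply the Euclidean algorithm and back-substitute:
503 = 1×308 + 195
308 = 1×195 + 113
195 = 1×113 + 82
113 = 1×82 + 31
82 = 2×31 + 20
31 = 1×20 + 11
20 = 1×11 + 9
11 = 1×9 + 2
9 = 4×2 + 1
2 = 2×1 + 0
gcd(308, 503) = 1, so the inverse exists.
Back-substitute for 1:
1 = 1×9 − 4×2
  = −4×11 + 5×9
  = 5×20 − 9×11
  = −9×31 + 14×20
  = 14×82 − 37×31
  = −37×113 + 51×82
  = 51×195 − 88×113
  = −88×308 + 139×195
  = 139×503 − 227×308
So 308⁻¹ ≡ −227 ≡ 276 (mod 503).

276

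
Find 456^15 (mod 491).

Compute successive squares:
15 in binary is 1111, i.e. 15 = 8 + 4 + 2 + 1.
456^1 ≡ 456 (mod 491)
456^2 ≡ 456^2 = 207936 ≡ 243 (mod 491)
456^4 ≡ 243^2 = 59049 ≡ 129 (mod 491)
456^8 ≡ 129^2 = 16641 ≡ 438 (mod 491)
456^15 = 456^8 · 456^4 · 456^2 · 456^1 ≡ 438 · 129 · 243 · 456 (mod 491).
Accumulate the product:
438 · 129 = 56502 ≡ 37
37 · 243 = 8991 ≡ 153
153 · 456 = 69768 ≡ 46

46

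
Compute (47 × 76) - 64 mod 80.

68

47 × 76 = 3572 ≡ 52 (mod 80)
52 - 64 = -12 ≡ 68 (mod 80)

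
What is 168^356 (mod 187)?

135

Compute successive squares:
168^1 ≡ 168 (mod 187)
168^2 ≡ 168^2 = 28224 ≡ 174 (mod 187)
168^4 ≡ 174^2 = 30276 ≡ 169 (mod 187)
168^8 ≡ 169^2 = 28561 ≡ 137 (mod 187)
168^16 ≡ 137^2 = 18769 ≡ 69 (mod 187)
168^32 ≡ 69^2 = 4761 ≡ 86 (mod 187)
168^64 ≡ 86^2 = 7396 ≡ 103 (mod 187)
168^128 ≡ 103^2 = 10609 ≡ 137 (mod 187)
168^256 ≡ 137^2 = 18769 ≡ 69 (mod 187)
168^356 = 168^256 · 168^64 · 168^32 · 168^4 ≡ 69 · 103 · 86 · 169 (mod 187).
Accumulate the product:
69 · 103 = 7107 ≡ 1
1 · 86 = 86
86 · 169 = 14534 ≡ 135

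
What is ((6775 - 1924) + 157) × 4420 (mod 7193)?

2499

6775 - 1924 = 4851
4851 + 157 = 5008
5008 × 4420 = 22135360 ≡ 2499 (mod 7193)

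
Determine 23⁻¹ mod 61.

8

Apply the Euclidean algorithm and back-substitute:
61 = 2*23 + 15
23 = 1*15 + 8
15 = 1*8 + 7
8 = 1*7 + 1
7 = 7*1 + 0
gcd(23, 61) = 1, so the inverse exists.
Back-substitute for 1:
1 = 1*8 − 1*7
  = −1*15 + 2*8
  = 2*23 − 3*15
  = −3*61 + 8*23
So 23⁻¹ ≡ 8 (mod 61).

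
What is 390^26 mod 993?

Compute successive squares:
390^1 ≡ 390 (mod 993)
390^2 ≡ 390^2 = 152100 ≡ 171 (mod 993)
390^4 ≡ 171^2 = 29241 ≡ 444 (mod 993)
390^8 ≡ 444^2 = 197136 ≡ 522 (mod 993)
390^16 ≡ 522^2 = 272484 ≡ 402 (mod 993)
390^26 = 390^16 * 390^8 * 390^2 ≡ 402 * 522 * 171 (mod 993).
Accumulate the product:
402 * 522 = 209844 ≡ 321
321 * 171 = 54891 ≡ 276

276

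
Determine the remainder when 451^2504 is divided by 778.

759

2504 in binary is 100111001000, i.e. 2504 = 2048 + 256 + 128 + 64 + 8.
451^1 ≡ 451 (mod 778)
451^2 ≡ 451^2 = 203401 ≡ 343 (mod 778)
451^4 ≡ 343^2 = 117649 ≡ 171 (mod 778)
451^8 ≡ 171^2 = 29241 ≡ 455 (mod 778)
451^16 ≡ 455^2 = 207025 ≡ 77 (mod 778)
451^32 ≡ 77^2 = 5929 ≡ 483 (mod 778)
451^64 ≡ 483^2 = 233289 ≡ 667 (mod 778)
451^128 ≡ 667^2 = 444889 ≡ 651 (mod 778)
451^256 ≡ 651^2 = 423801 ≡ 569 (mod 778)
451^512 ≡ 569^2 = 323761 ≡ 113 (mod 778)
451^1024 ≡ 113^2 = 12769 ≡ 321 (mod 778)
451^2048 ≡ 321^2 = 103041 ≡ 345 (mod 778)
451^2504 = 451^2048 · 451^256 · 451^128 · 451^64 · 451^8 ≡ 345 · 569 · 651 · 667 · 455 (mod 778).
Accumulate the product:
345 · 569 = 196305 ≡ 249
249 · 651 = 162099 ≡ 275
275 · 667 = 183425 ≡ 595
595 · 455 = 270725 ≡ 759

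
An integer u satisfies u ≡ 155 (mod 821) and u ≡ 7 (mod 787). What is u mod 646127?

821⁻¹ mod 787: 821·625 ≡ 1 (mod 787), so 821⁻¹ ≡ 625.
u = 155 + 821·((7 − 155)·625 mod 787) = 155 + 821·366 = 300641.
Check: 300641 mod 821 = 155, 300641 mod 787 = 7. ✓

300641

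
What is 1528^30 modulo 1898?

1338

Compute successive squares:
30 in binary is 11110, i.e. 30 = 16 + 8 + 4 + 2.
1528^1 ≡ 1528 (mod 1898)
1528^2 ≡ 1528^2 = 2334784 ≡ 244 (mod 1898)
1528^4 ≡ 244^2 = 59536 ≡ 698 (mod 1898)
1528^8 ≡ 698^2 = 487204 ≡ 1316 (mod 1898)
1528^16 ≡ 1316^2 = 1731856 ≡ 880 (mod 1898)
1528^30 = 1528^16 · 1528^8 · 1528^4 · 1528^2 ≡ 880 · 1316 · 698 · 244 (mod 1898).
Accumulate the product:
880 · 1316 = 1158080 ≡ 300
300 · 698 = 209400 ≡ 620
620 · 244 = 151280 ≡ 1338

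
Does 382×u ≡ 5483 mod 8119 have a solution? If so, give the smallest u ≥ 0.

2161

gcd(382, 8119) = 1, so a unique solution mod 8119 exists.
382⁻¹ ≡ 1339 (mod 8119).
u ≡ 1339×5483 ≡ 2161 (mod 8119).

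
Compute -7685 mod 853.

-7685 = -10×853 + 845, so -7685 ≡ 845 (mod 853).

845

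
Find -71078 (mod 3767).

-71078 = -19·3767 + 495, so -71078 ≡ 495 (mod 3767).

495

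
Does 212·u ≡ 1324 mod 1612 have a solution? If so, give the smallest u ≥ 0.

gcd(212, 1612) = 4, and 4 | 1324, so solutions exist.
Divide through by 4: 53·u = 331 (mod 403).
53⁻¹ ≡ 365 (mod 403).
u ≡ 365·331 ≡ 318 (mod 403).
The smallest non-negative solution is u = 318.

318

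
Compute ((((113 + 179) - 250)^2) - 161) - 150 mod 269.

113 + 179 = 292 ≡ 23 (mod 269)
23 - 250 = -227 ≡ 42 (mod 269)
(42)^2 ≡ 150 (mod 269)
150 - 161 = -11 ≡ 258 (mod 269)
258 - 150 = 108

108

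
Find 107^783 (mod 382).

121

By square-and-multiply:
783 in binary is 1100001111, i.e. 783 = 512 + 256 + 8 + 4 + 2 + 1.
107^1 ≡ 107 (mod 382)
107^2 ≡ 107^2 = 11449 ≡ 371 (mod 382)
107^4 ≡ 371^2 = 137641 ≡ 121 (mod 382)
107^8 ≡ 121^2 = 14641 ≡ 125 (mod 382)
107^16 ≡ 125^2 = 15625 ≡ 345 (mod 382)
107^32 ≡ 345^2 = 119025 ≡ 223 (mod 382)
107^64 ≡ 223^2 = 49729 ≡ 69 (mod 382)
107^128 ≡ 69^2 = 4761 ≡ 177 (mod 382)
107^256 ≡ 177^2 = 31329 ≡ 5 (mod 382)
107^512 ≡ 5^2 = 25 (mod 382)
107^783 = 107^512 × 107^256 × 107^8 × 107^4 × 107^2 × 107^1 ≡ 25 × 5 × 125 × 121 × 371 × 107 (mod 382).
Accumulate the product:
25 × 5 = 125
125 × 125 = 15625 ≡ 345
345 × 121 = 41745 ≡ 107
107 × 371 = 39697 ≡ 351
351 × 107 = 37557 ≡ 121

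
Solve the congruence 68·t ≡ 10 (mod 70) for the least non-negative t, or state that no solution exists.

30

gcd(68, 70) = 2, and 2 | 10, so solutions exist.
Divide through by 2: 34·t ≡ 5 mod 35.
34⁻¹ ≡ 34 (mod 35).
t ≡ 34·5 ≡ 30 (mod 35).
The smallest non-negative solution is t = 30.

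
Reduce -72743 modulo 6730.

1287

-72743 = -11×6730 + 1287, so -72743 ≡ 1287 (mod 6730).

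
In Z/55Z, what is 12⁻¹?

23

55 = 4×12 + 7
12 = 1×7 + 5
7 = 1×5 + 2
5 = 2×2 + 1
2 = 2×1 + 0
gcd(12, 55) = 1, so the inverse exists.
Back-substitute for 1:
1 = 1×5 − 2×2
  = −2×7 + 3×5
  = 3×12 − 5×7
  = −5×55 + 23×12
So 12⁻¹ ≡ 23 (mod 55).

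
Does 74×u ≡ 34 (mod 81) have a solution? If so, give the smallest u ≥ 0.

53

gcd(74, 81) = 1, so a unique solution mod 81 exists.
74⁻¹ ≡ 23 (mod 81).
u ≡ 23×34 ≡ 53 (mod 81).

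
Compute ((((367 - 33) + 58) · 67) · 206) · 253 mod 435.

367 - 33 = 334
334 + 58 = 392
392 · 67 = 26264 ≡ 164 (mod 435)
164 · 206 = 33784 ≡ 289 (mod 435)
289 · 253 = 73117 ≡ 37 (mod 435)

37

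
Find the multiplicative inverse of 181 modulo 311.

122

By the extended Euclidean algorithm:
311 = 1*181 + 130
181 = 1*130 + 51
130 = 2*51 + 28
51 = 1*28 + 23
28 = 1*23 + 5
23 = 4*5 + 3
5 = 1*3 + 2
3 = 1*2 + 1
2 = 2*1 + 0
gcd(181, 311) = 1, so the inverse exists.
Back-substitute for 1:
1 = 1*3 − 1*2
  = −1*5 + 2*3
  = 2*23 − 9*5
  = −9*28 + 11*23
  = 11*51 − 20*28
  = −20*130 + 51*51
  = 51*181 − 71*130
  = −71*311 + 122*181
So 181⁻¹ ≡ 122 (mod 311).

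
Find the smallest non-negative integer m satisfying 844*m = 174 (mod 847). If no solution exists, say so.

gcd(844, 847) = 1, so a unique solution mod 847 exists.
844⁻¹ ≡ 282 (mod 847).
m ≡ 282*174 ≡ 789 (mod 847).

789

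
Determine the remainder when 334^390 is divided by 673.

By square-and-multiply:
334^1 ≡ 334 (mod 673)
334^2 ≡ 334^2 = 111556 ≡ 511 (mod 673)
334^4 ≡ 511^2 = 261121 ≡ 670 (mod 673)
334^8 ≡ 670^2 = 448900 ≡ 9 (mod 673)
334^16 ≡ 9^2 = 81 (mod 673)
334^32 ≡ 81^2 = 6561 ≡ 504 (mod 673)
334^64 ≡ 504^2 = 254016 ≡ 295 (mod 673)
334^128 ≡ 295^2 = 87025 ≡ 208 (mod 673)
334^256 ≡ 208^2 = 43264 ≡ 192 (mod 673)
334^390 = 334^256 · 334^128 · 334^4 · 334^2 ≡ 192 · 208 · 670 · 511 (mod 673).
Accumulate the product:
192 · 208 = 39936 ≡ 229
229 · 670 = 153430 ≡ 659
659 · 511 = 336749 ≡ 249

249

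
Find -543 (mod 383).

-543 = -2*383 + 223, so -543 ≡ 223 (mod 383).

223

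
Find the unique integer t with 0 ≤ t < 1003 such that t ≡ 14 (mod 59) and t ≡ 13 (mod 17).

59⁻¹ mod 17: 59*15 ≡ 1 (mod 17), so 59⁻¹ ≡ 15.
t = 14 + 59*((13 − 14)*15 mod 17) = 14 + 59*2 = 132.

132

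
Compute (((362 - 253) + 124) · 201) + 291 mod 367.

362 - 253 = 109
109 + 124 = 233
233 · 201 = 46833 ≡ 224 (mod 367)
224 + 291 = 515 ≡ 148 (mod 367)

148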